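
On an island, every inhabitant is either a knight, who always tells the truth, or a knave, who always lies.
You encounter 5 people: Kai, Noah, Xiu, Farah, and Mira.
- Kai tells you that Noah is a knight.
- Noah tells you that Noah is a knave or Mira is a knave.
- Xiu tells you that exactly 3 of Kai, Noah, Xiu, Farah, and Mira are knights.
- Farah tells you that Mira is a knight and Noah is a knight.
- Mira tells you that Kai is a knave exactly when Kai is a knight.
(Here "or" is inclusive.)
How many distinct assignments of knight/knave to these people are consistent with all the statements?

2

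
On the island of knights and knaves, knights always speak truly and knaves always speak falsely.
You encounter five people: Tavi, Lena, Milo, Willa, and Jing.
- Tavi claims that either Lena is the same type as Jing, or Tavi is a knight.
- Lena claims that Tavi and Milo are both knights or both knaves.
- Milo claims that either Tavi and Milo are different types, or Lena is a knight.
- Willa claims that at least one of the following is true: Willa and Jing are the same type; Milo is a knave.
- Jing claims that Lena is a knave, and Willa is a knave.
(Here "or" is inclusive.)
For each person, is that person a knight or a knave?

Since Tavi is a knave, "either Lena is the same type as Jing, or Tavi is a knight" needs to be false, which holds.
Since Lena is a knave, "Tavi and Milo are both knights or both knaves" needs to be false, which holds.
Milo is a knight, and the claim "either Tavi and Milo are different types, or Lena is a knight" is indeed true.
Willa (knave): "at least one of the following is true: Willa and Jing are the same type; Milo is a knave" — false. ✓
Since Jing is a knight, "Lena is a knave, and Willa is a knave" needs to be true, which holds.

Tavi is a knave, Lena is a knave, Milo is a knight, Willa is a knave, and Jing is a knight.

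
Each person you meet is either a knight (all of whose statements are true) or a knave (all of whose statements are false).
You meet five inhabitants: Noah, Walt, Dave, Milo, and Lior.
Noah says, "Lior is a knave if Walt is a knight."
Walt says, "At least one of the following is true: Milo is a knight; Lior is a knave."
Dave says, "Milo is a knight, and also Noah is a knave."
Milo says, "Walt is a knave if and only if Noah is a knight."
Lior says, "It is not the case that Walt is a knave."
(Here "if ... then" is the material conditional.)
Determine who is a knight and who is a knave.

Noah is a knave; "Lior is a knave if Walt is a knight" is false, as required.
Walt is a knight; "at least one of the following is true: Milo is a knight; Lior is a knave" is true, as required.
Dave is a knight; "Milo is a knight, and also Noah is a knave" is true, as required.
Milo (knight): "Walt is a knave if and only if Noah is a knight" — true. ✓
Lior (knight): "it is not the case that Walt is a knave" — true. ✓

Knights: Walt, Dave, Milo, and Lior. Knaves: Noah.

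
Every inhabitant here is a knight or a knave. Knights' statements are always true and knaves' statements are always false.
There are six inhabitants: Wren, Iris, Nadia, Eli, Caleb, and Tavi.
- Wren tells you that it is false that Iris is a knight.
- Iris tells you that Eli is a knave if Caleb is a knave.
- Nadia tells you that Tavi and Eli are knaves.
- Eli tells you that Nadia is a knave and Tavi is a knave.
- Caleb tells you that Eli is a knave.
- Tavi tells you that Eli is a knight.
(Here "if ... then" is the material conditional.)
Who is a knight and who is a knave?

Wren is a knave, Iris is a knight, Nadia is a knight, Eli is a knave, Caleb is a knight, and Tavi is a knave.

Wren is a knave; "it is false that Iris is a knight" is false, as required.
Iris is a knight, and the claim "Eli is a knave if Caleb is a knave" is indeed True.
Nadia is a knight, and the claim "Tavi and Eli are knaves" is indeed True.
Eli is a knave, so "Nadia is a knave and Tavi is a knave" must be false — and it is.
Caleb is a knight, and the claim "Eli is a knave" is indeed True.
Tavi (knave): "Eli is a knight" — false. ✓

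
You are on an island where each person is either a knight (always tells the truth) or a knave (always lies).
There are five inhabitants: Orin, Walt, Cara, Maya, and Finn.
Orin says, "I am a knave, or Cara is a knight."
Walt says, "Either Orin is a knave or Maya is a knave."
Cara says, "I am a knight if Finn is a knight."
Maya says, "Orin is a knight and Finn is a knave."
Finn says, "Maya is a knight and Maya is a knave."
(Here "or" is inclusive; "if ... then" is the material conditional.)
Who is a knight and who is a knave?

Orin is a knight, Walt is a knave, Cara is a knight, Maya is a knight, and Finn is a knave.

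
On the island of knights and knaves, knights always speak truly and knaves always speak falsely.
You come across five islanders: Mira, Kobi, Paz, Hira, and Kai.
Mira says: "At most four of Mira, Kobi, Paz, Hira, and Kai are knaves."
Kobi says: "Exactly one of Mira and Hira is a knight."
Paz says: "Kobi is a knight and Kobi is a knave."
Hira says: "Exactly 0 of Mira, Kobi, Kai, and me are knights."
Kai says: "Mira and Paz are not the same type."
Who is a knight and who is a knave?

Suppose Mira is a knave. Then Mira's statement "at most four of Mira, Kobi, Paz, Hira, and Kai are knaves" would have to be false. Checking the 16 ways to assign the others, none is consistent with every speaker.
(For instance, with Kobi=knight, Paz=knave, Hira=knave, Kai=knight, Mira's claim "at most four of Mira, Kobi, Paz, Hira, and Kai are knaves" comes out true where it would need to be false.)
So Mira must be a knight, making "at most four of Mira, Kobi, Paz, Hira, and Kai are knaves" true. Taking Mira=knight, Kobi=knight, Paz=knave, Hira=knave, Kai=knight, each remaining statement checks out:
  Kobi (knight): "exactly one of Mira and Hira is a knight" — true. ✓
  Paz (knave): "Kobi is a knight and Kobi is a knave" — false. ✓
  Hira (knave): "exactly 0 of Mira, Kobi, Kai, and me are knights" — false. ✓
  Kai (knight): "Mira and Paz are not the same type" — true. ✓
This is the unique consistent assignment.

Mira is a knight, Kobi is a knight, Paz is a knave, Hira is a knave, and Kai is a knight.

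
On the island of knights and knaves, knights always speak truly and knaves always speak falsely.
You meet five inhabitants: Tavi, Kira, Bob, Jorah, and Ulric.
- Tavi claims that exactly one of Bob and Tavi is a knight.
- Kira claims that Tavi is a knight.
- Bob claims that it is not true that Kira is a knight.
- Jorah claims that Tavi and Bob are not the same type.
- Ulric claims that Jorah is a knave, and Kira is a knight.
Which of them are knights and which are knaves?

Tavi is a knight, Kira is a knight, Bob is a knave, Jorah is a knight, and Ulric is a knave.

Suppose Tavi is a knave. Then Tavi's statement "exactly one of Bob and Tavi is a knight" would have to be false. Checking the 16 ways to assign the others, none is consistent with every speaker.
(For instance, with Kira=knight, Bob=knave, Jorah=knight, Ulric=knave, Kira's claim "Tavi is a knight" comes out false where it would need to be true.)
So Tavi must be a knight, making "exactly one of Bob and Tavi is a knight" true. Taking Tavi=knight, Kira=knight, Bob=knave, Jorah=knight, Ulric=knave, each remaining statement checks out:
  Kira (knight): "Tavi is a knight" — true. ✓
  Bob (knave): "it is not true that Kira is a knight" — false. ✓
  Jorah (knight): "Tavi and Bob are not the same type" — true. ✓
  Ulric (knave): "Jorah is a knave, and Kira is a knight" — false. ✓
This is the unique consistent assignment.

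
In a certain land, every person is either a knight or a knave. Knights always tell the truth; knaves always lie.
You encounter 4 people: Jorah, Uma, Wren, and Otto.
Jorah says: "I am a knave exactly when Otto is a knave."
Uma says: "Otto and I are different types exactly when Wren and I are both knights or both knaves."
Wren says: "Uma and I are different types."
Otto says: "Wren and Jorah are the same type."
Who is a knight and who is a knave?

Knights: Jorah, Wren, and Otto. Knaves: Uma.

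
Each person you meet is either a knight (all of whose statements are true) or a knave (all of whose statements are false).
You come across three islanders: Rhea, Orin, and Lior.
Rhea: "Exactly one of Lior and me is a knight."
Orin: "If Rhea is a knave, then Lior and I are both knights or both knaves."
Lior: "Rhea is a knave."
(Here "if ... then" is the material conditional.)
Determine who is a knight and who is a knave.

Knights: Rhea and Orin. Knaves: Lior.

Rhea is a knight, and the claim "exactly one of Lior and me is a knight" is indeed true.
Orin is a knight, so "if Rhea is a knave, then Lior and I are both knights or both knaves" must be true — and it is.
Lior is a knave; "Rhea is a knave" is False, as required.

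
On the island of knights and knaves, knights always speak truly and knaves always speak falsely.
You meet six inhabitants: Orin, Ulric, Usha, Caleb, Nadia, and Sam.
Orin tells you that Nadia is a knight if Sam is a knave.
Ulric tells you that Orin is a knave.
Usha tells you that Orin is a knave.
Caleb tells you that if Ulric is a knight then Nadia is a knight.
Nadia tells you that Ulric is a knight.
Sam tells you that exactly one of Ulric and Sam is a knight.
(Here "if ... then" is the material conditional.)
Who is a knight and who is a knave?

Orin is a knight, Ulric is a knave, Usha is a knave, Caleb is a knight, Nadia is a knave, and Sam is a knight.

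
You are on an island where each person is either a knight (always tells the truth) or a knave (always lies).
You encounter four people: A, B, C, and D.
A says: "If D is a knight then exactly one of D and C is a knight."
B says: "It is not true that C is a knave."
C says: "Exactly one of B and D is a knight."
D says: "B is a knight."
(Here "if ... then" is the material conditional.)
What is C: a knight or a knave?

Consistent assignments: {A=knight, B=knave, C=knave, D=knave}
In every consistent assignment, C is a knave.

C is a knave.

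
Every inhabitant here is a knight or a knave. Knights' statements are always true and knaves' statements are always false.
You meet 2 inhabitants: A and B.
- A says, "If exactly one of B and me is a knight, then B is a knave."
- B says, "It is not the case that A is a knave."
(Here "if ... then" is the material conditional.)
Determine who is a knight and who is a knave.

As a knight, A's statement "if exactly one of B and me is a knight, then B is a knave" should be True; it is.
B is a knight; "it is not the case that A is a knave" is True, as required.

A is a knight and B is a knight.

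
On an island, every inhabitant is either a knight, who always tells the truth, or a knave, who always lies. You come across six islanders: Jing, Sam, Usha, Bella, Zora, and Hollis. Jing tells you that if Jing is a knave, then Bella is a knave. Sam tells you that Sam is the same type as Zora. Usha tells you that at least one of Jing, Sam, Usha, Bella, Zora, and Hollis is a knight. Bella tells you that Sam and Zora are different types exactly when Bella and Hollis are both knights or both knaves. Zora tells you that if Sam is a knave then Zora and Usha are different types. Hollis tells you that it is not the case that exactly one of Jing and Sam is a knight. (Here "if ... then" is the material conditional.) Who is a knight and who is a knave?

Jing is a knave, Sam is a knight, Usha is a knight, Bella is a knight, Zora is a knight, and Hollis is a knave.

Jing is a knave, so "if Jing is a knave, then Bella is a knave" must be false — and it is.
Sam (knight): "Sam is the same type as Zora" — True. ✓
Usha is a knight; "at least one of Jing, Sam, Usha, Bella, Zora, and Hollis is a knight" is True, as required.
Bella is a knight; "Sam and Zora are different types exactly when Bella and Hollis are both knights or both knaves" is True, as required.
As a knight, Zora's statement "if Sam is a knave then Zora and Usha are different types" should be True; it is.
Hollis is a knave, and the claim "it is not the case that exactly one of Jing and Sam is a knight" is indeed false.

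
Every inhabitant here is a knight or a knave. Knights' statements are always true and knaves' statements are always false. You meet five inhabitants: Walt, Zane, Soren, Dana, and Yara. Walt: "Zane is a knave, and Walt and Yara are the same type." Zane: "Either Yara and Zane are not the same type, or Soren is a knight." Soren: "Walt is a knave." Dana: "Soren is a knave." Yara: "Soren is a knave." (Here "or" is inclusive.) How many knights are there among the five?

2

The unique consistent assignment is Walt=knave, Zane=knight, Soren=knight, Dana=knave, Yara=knave.
That has 2 knights.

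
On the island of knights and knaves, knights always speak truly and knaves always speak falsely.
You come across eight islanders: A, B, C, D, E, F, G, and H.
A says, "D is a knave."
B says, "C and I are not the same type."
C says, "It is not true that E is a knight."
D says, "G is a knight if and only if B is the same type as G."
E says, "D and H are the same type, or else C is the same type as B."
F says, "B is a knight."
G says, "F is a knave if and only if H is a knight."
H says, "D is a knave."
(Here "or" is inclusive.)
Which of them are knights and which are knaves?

As a knight, A's statement "D is a knave" should be True; it is.
B is a knave; "C and I are not the same type" is false, as required.
C is a knave, so "it is not true that E is a knight" must be false — and it is.
Since D is a knave, "G is a knight if and only if B is the same type as G" needs to be false, which holds.
E is a knight; "D and H are the same type, or else C is the same type as B" is True, as required.
Since F is a knave, "B is a knight" needs to be false, which holds.
G is a knight, and the claim "F is a knave if and only if H is a knight" is indeed True.
As a knight, H's statement "D is a knave" should be True; it is.

A is a knight, B is a knave, C is a knave, D is a knave, E is a knight, F is a knave, G is a knight, and H is a knight.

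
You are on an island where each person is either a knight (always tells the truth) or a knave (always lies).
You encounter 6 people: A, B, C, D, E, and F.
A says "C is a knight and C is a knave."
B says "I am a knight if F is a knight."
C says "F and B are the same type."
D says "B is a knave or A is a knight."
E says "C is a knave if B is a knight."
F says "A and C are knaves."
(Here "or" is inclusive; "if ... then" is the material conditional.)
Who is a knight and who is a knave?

Knights: D, E, and F. Knaves: A, B, and C.

Since A is a knave, "C is a knight and C is a knave" needs to be False, which holds.
As a knave, B's statement "I am a knight if F is a knight" should be False; it is.
C is a knave; "F and B are the same type" is False, as required.
D is a knight, and the claim "B is a knave or A is a knight" is indeed true.
E is a knight, so "C is a knave if B is a knight" must be true — and it is.
F (knight): "A and C are knaves" — true. ✓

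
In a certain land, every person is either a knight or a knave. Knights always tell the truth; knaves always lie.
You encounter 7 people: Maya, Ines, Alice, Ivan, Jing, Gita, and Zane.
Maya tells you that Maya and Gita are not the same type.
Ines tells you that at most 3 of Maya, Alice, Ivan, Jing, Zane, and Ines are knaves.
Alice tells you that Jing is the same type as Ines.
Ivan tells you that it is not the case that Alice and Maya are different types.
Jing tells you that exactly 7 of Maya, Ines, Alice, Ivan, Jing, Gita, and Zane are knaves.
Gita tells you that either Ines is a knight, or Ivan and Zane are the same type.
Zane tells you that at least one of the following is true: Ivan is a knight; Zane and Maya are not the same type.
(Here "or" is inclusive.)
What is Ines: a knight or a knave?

Ines is a knave.

Consistent assignments: {Maya=knave, Ines=knave, Alice=knight, Ivan=knave, Jing=knave, Gita=knave, Zane=knight}
In every consistent assignment, Ines is a knave.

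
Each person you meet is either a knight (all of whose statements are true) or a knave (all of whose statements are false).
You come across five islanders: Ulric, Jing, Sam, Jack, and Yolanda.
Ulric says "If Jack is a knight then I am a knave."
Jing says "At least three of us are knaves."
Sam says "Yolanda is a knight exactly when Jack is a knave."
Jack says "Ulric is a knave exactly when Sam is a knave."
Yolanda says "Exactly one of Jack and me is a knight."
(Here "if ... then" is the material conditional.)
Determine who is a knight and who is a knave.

Knights: Ulric and Jing. Knaves: Sam, Jack, and Yolanda.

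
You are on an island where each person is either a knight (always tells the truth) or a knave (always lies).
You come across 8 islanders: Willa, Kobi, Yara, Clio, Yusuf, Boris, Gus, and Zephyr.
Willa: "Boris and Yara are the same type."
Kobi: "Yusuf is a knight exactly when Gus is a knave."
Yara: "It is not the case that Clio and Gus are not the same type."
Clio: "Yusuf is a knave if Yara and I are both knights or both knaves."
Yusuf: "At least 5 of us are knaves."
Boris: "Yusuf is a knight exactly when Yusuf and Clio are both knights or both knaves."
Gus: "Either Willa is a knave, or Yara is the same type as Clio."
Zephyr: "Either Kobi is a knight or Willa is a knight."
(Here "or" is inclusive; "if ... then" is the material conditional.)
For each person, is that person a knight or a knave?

Willa is a knight, Kobi is a knight, Yara is a knight, Clio is a knight, Yusuf is a knave, Boris is a knight, Gus is a knight, and Zephyr is a knight.

Since Willa is a knight, "Boris and Yara are the same type" needs to be True, which holds.
Since Kobi is a knight, "Yusuf is a knight exactly when Gus is a knave" needs to be True, which holds.
As a knight, Yara's statement "it is not the case that Clio and Gus are not the same type" should be True; it is.
Clio is a knight, and the claim "Yusuf is a knave if Yara and I are both knights or both knaves" is indeed True.
Yusuf is a knave, so "at least 5 of us are knaves" must be false — and it is.
Boris is a knight, so "Yusuf is a knight exactly when Yusuf and Clio are both knights or both knaves" must be True — and it is.
Gus (knight): "either Willa is a knave, or Yara is the same type as Clio" — True. ✓
Zephyr (knight): "either Kobi is a knight or Willa is a knight" — True. ✓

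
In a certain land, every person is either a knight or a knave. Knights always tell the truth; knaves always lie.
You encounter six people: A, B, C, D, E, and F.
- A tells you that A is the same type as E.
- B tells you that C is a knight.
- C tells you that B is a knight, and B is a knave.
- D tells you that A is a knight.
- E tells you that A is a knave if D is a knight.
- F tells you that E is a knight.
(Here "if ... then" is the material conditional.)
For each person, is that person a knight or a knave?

Knights: E and F. Knaves: A, B, C, and D.

As a knave, A's statement "A is the same type as E" should be False; it is.
B is a knave, so "C is a knight" must be False — and it is.
C is a knave, so "B is a knight, and B is a knave" must be False — and it is.
Since D is a knave, "A is a knight" needs to be False, which holds.
E is a knight, and the claim "A is a knave if D is a knight" is indeed True.
Since F is a knight, "E is a knight" needs to be True, which holds.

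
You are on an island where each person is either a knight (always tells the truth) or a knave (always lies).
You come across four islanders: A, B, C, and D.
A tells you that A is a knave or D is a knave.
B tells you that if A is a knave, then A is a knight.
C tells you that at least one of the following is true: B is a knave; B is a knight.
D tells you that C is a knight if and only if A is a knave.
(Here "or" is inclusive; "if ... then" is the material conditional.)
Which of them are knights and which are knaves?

A is a knight, B is a knight, C is a knight, and D is a knave.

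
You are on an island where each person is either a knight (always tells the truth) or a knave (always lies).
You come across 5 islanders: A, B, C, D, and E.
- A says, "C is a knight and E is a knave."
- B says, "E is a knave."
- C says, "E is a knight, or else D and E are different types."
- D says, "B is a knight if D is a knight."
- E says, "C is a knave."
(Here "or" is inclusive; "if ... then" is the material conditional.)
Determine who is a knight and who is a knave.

Suppose A is a knave. Then A's statement "C is a knight and E is a knave" would have to be false. Checking the 16 ways to assign the others, none is consistent with every speaker.
(For instance, with B=knight, C=knight, D=knight, E=knave, A's claim "C is a knight and E is a knave" comes out true where it would need to be false.)
So A must be a knight, making "C is a knight and E is a knave" true. Taking A=knight, B=knight, C=knight, D=knight, E=knave, each remaining statement checks out:
  B (knight): "E is a knave" — true. ✓
  C (knight): "E is a knight, or else D and E are different types" — true. ✓
  D (knight): "B is a knight if D is a knight" — true. ✓
  E (knave): "C is a knave" — false. ✓
This is the unique consistent assignment.

A is a knight, B is a knight, C is a knight, D is a knight, and E is a knave.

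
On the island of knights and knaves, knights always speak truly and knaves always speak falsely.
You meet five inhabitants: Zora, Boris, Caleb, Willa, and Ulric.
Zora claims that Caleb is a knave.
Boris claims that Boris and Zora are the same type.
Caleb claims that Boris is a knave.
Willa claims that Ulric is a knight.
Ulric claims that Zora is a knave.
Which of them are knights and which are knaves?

Zora is a knight, Boris is a knight, Caleb is a knave, Willa is a knave, and Ulric is a knave.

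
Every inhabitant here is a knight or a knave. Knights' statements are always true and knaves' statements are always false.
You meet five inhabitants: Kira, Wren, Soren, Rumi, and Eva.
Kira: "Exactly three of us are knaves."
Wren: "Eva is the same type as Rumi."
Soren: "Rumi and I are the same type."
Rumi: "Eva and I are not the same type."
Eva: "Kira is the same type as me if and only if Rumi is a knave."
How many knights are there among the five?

1

The unique consistent assignment is Kira=knave, Wren=knave, Soren=knave, Rumi=knight, Eva=knave.
That has 1 knight.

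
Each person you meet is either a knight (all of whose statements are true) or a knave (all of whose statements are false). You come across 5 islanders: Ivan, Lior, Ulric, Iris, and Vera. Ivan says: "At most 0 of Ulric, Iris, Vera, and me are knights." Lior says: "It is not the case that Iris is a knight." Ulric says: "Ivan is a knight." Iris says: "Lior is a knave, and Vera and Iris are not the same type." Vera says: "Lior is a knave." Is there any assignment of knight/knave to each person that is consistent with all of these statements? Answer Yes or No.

No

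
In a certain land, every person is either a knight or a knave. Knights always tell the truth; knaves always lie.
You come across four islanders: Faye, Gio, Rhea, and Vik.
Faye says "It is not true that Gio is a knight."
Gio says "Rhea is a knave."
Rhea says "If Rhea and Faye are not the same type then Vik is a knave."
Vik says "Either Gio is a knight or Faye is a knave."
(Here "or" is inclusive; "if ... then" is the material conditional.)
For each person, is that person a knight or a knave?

Since Faye is a knight, "it is not true that Gio is a knight" needs to be true, which holds.
As a knave, Gio's statement "Rhea is a knave" should be False; it is.
Rhea (knight): "if Rhea and Faye are not the same type then Vik is a knave" — true. ✓
Vik is a knave, and the claim "either Gio is a knight or Faye is a knave" is indeed False.

Faye is a knight, Gio is a knave, Rhea is a knight, and Vik is a knave.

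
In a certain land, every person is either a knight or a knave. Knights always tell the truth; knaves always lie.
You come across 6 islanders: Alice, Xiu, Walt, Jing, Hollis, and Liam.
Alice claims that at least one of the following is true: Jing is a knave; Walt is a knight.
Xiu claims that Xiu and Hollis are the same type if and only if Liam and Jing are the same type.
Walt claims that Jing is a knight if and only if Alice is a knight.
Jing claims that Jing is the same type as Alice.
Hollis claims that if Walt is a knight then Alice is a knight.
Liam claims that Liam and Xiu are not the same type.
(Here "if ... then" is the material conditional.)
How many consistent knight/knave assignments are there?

2

Consistent assignments:
  Alice=knight, Xiu=knave, Walt=knight, Jing=knight, Hollis=knight, Liam=knight
  Alice=knight, Xiu=knave, Walt=knave, Jing=knave, Hollis=knight, Liam=knave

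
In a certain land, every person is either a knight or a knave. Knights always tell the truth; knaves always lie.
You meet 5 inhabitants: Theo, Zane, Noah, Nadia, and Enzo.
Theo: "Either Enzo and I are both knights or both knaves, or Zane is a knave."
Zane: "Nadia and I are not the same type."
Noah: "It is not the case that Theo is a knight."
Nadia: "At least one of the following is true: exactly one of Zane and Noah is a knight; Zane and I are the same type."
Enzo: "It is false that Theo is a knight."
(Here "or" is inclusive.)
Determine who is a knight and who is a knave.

Theo is a knave, Zane is a knight, Noah is a knight, Nadia is a knave, and Enzo is a knight.

Theo is a knave, and the claim "either Enzo and I are both knights or both knaves, or Zane is a knave" is indeed False.
Zane (knight): "Nadia and I are not the same type" — True. ✓
Since Noah is a knight, "it is not the case that Theo is a knight" needs to be True, which holds.
Nadia is a knave; "at least one of the following is true: exactly one of Zane and Noah is a knight; Zane and I are the same type" is False, as required.
Enzo is a knight, and the claim "it is false that Theo is a knight" is indeed True.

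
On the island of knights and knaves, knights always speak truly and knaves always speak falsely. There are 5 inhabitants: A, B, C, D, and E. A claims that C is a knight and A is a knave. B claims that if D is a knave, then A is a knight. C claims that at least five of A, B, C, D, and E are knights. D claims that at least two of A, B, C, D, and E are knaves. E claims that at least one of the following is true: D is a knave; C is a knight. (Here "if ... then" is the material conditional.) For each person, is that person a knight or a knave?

Knights: B and D. Knaves: A, C, and E.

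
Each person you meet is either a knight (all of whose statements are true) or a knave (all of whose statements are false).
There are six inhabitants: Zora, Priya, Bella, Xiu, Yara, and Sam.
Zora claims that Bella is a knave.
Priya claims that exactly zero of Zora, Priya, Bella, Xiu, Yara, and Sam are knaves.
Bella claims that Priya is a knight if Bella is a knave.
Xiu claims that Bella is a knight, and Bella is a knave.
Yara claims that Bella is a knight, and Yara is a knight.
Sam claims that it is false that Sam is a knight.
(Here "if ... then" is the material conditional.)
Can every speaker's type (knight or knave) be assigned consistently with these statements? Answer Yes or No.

No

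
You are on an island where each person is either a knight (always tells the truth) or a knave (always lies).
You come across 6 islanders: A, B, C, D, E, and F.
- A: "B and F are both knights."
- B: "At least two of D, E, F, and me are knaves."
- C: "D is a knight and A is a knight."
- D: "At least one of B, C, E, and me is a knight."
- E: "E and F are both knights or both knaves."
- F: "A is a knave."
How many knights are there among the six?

The unique consistent assignment is A=knave, B=knave, C=knave, D=knight, E=knight, F=knight.
That has 3 knights.

3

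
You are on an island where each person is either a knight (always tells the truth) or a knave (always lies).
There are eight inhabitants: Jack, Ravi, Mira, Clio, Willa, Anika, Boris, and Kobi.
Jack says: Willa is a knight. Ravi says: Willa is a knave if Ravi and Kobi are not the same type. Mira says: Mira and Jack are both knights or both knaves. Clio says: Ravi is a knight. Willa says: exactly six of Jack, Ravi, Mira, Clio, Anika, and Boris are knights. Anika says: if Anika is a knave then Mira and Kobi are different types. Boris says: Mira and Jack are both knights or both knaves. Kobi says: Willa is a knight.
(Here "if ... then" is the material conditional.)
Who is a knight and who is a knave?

Jack is a knight, Ravi is a knight, Mira is a knight, Clio is a knight, Willa is a knight, Anika is a knight, Boris is a knight, and Kobi is a knight.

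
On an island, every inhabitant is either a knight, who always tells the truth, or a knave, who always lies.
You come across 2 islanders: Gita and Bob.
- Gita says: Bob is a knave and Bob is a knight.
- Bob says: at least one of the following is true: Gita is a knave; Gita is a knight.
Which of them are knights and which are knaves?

Gita is a knave and Bob is a knight.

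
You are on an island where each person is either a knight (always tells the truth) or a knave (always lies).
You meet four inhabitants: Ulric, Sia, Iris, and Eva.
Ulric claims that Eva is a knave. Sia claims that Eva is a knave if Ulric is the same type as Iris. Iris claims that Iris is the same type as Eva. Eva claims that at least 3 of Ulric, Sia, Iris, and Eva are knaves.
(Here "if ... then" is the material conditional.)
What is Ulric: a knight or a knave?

Ulric is a knave.

Consistent assignments: {Ulric=knave, Sia=knave, Iris=knave, Eva=knight}
In every consistent assignment, Ulric is a knave.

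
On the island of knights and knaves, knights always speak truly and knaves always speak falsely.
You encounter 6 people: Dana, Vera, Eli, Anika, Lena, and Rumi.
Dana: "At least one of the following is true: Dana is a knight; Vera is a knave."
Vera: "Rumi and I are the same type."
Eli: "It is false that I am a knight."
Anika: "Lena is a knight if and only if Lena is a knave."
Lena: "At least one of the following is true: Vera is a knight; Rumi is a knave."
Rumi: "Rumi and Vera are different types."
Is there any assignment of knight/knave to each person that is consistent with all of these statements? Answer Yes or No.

No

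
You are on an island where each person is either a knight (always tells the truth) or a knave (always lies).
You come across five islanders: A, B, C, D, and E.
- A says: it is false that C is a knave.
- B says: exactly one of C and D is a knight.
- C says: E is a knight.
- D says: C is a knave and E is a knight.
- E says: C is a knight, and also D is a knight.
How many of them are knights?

0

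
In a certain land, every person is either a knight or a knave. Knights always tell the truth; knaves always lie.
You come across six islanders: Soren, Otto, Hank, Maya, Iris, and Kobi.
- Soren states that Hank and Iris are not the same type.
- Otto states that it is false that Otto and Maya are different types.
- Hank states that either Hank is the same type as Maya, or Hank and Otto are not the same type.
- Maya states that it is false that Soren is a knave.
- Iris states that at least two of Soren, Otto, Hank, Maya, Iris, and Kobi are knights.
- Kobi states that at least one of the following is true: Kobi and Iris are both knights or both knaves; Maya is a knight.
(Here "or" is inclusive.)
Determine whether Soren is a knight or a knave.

Soren is a knight.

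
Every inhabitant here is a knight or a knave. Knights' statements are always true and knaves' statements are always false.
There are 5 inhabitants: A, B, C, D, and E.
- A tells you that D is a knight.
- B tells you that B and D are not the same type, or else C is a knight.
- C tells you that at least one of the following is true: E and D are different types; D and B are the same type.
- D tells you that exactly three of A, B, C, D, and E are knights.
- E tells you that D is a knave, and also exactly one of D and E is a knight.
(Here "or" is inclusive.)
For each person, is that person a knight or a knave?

Suppose A is a knight. Then A's statement "D is a knight" would have to be true. Checking the 16 ways to assign the others, none is consistent with every speaker.
(For instance, with B=knight, C=knave, D=knave, E=knave, A's claim "D is a knight" comes out false where it would need to be true.)
So A must be a knave, making "D is a knight" false. Taking A=knave, B=knight, C=knave, D=knave, E=knave, each remaining statement checks out:
  B (knight): "B and D are not the same type, or else C is a knight" — true. ✓
  C (knave): "at least one of the following is true: E and D are different types; D and B are the same type" — false. ✓
  D (knave): "exactly three of A, B, C, D, and E are knights" — false. ✓
  E (knave): "D is a knave, and also exactly one of D and E is a knight" — false. ✓
This is the unique consistent assignment.

A is a knave, B is a knight, C is a knave, D is a knave, and E is a knave.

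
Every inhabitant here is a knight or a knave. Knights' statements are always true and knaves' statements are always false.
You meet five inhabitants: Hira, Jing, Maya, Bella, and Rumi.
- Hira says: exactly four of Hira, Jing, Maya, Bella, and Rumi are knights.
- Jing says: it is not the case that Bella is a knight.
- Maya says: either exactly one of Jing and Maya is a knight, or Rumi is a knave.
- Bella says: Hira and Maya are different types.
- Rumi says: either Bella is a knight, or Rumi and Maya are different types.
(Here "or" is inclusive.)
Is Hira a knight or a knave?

Hira is a knave.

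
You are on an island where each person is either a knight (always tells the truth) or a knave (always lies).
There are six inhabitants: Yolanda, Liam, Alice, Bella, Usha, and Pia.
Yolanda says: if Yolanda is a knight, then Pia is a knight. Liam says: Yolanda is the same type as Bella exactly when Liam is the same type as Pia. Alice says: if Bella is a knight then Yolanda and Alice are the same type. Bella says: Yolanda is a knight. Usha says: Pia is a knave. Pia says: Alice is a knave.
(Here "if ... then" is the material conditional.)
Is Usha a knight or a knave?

Usha is a knave.

Consistent assignments: {Yolanda=knight, Liam=knight, Alice=knave, Bella=knight, Usha=knave, Pia=knight}; {Yolanda=knight, Liam=knave, Alice=knave, Bella=knight, Usha=knave, Pia=knight}
In every consistent assignment, Usha is a knave.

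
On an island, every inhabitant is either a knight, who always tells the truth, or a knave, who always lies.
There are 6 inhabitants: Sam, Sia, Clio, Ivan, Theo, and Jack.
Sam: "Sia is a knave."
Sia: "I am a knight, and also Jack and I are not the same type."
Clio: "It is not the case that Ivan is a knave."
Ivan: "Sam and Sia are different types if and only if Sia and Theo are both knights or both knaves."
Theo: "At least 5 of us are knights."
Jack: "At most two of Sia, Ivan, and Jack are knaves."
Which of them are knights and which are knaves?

As a knight, Sam's statement "Sia is a knave" should be True; it is.
Sia is a knave, and the claim "I am a knight, and also Jack and I are not the same type" is indeed false.
Clio is a knight; "it is not the case that Ivan is a knave" is True, as required.
Since Ivan is a knight, "Sam and Sia are different types if and only if Sia and Theo are both knights or both knaves" needs to be True, which holds.
As a knave, Theo's statement "at least 5 of us are knights" should be false; it is.
Since Jack is a knight, "at most two of Sia, Ivan, and Jack are knaves" needs to be True, which holds.

Knights: Sam, Clio, Ivan, and Jack. Knaves: Sia and Theo.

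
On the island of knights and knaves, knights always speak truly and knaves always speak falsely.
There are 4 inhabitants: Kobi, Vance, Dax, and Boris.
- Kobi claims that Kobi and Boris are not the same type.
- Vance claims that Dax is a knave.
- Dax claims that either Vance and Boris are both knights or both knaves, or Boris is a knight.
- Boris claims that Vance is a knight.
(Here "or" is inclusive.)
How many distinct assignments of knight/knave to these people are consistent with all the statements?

2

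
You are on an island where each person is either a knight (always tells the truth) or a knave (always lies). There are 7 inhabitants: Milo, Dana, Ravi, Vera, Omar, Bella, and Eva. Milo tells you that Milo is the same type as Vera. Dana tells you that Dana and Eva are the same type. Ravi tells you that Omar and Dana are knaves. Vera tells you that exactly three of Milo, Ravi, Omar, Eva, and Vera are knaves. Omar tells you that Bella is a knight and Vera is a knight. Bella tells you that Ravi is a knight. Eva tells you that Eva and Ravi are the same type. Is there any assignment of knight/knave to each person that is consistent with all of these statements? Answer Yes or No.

No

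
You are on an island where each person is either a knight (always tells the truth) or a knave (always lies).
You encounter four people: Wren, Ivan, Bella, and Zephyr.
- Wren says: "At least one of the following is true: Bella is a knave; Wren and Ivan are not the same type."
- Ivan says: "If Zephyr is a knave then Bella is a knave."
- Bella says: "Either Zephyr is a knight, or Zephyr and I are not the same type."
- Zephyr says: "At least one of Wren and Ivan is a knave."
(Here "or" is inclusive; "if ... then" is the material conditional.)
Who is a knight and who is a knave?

Wren is a knight, Ivan is a knight, Bella is a knave, and Zephyr is a knave.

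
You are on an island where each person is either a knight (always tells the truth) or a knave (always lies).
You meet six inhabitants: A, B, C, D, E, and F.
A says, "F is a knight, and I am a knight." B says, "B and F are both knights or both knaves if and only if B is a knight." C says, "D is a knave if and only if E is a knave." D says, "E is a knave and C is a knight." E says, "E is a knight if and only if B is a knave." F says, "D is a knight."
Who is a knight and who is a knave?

A is a knave, and the claim "F is a knight, and I am a knight" is indeed False.
B is a knave, and the claim "B and F are both knights or both knaves if and only if B is a knight" is indeed False.
Since C is a knave, "D is a knave if and only if E is a knave" needs to be False, which holds.
Since D is a knave, "E is a knave and C is a knight" needs to be False, which holds.
E is a knight, so "E is a knight if and only if B is a knave" must be true — and it is.
F (knave): "D is a knight" — False. ✓

A is a knave, B is a knave, C is a knave, D is a knave, E is a knight, and F is a knave.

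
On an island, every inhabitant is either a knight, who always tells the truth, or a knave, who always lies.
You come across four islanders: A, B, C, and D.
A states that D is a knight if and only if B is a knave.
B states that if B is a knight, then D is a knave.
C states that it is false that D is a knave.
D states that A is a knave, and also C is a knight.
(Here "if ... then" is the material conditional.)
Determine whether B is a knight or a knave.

B is a knight.

Consistent assignments: {A=knight, B=knight, C=knave, D=knave}
In every consistent assignment, B is a knight.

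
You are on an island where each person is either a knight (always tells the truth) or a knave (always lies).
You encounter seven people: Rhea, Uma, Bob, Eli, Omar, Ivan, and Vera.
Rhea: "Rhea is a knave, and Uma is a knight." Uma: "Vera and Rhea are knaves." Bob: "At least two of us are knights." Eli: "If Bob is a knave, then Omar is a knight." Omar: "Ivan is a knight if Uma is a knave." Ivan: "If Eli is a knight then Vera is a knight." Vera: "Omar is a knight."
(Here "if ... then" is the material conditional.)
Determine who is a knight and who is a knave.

Rhea is a knave, so "Rhea is a knave, and Uma is a knight" must be False — and it is.
Uma is a knave; "Vera and Rhea are knaves" is False, as required.
Since Bob is a knight, "at least two of us are knights" needs to be True, which holds.
Eli is a knight, so "if Bob is a knave, then Omar is a knight" must be True — and it is.
Omar is a knight, so "Ivan is a knight if Uma is a knave" must be True — and it is.
As a knight, Ivan's statement "if Eli is a knight then Vera is a knight" should be True; it is.
Since Vera is a knight, "Omar is a knight" needs to be True, which holds.

Rhea is a knave, Uma is a knave, Bob is a knight, Eli is a knight, Omar is a knight, Ivan is a knight, and Vera is a knight.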